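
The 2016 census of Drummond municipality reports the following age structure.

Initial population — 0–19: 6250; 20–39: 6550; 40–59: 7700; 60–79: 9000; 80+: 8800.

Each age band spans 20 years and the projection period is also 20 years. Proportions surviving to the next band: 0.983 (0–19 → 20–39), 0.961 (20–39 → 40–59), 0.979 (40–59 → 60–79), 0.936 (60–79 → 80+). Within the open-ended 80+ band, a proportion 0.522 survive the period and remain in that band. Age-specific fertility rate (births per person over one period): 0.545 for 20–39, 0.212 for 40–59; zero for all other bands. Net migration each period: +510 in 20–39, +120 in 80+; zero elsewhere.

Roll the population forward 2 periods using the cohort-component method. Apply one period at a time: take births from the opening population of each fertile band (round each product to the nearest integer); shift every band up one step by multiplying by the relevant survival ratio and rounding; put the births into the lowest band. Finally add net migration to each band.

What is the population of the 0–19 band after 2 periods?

4961

— Period 1 —
Births: 6550 × 0.545 = 3570  |  7700 × 0.212 = 1632 → total 5202
20–39: 6250 × 0.983 = 6144
40–59: 6550 × 0.961 = 6295
60–79: 7700 × 0.979 = 7538
80+: 9000 × 0.936 + 8800 × 0.522 = 8424 + 4594 = 13018
Net migration: 20–39 + 510 → 6654; 80+ + 120 → 13138
Population now: 0–19=5202, 20–39=6654, 40–59=6295, 60–79=7538, 80+=13138
— Period 2 —
Births: 6654 × 0.545 = 3626  |  6295 × 0.212 = 1335 → total 4961
20–39: 5202 × 0.983 = 5114
40–59: 6654 × 0.961 = 6394
60–79: 6295 × 0.979 = 6163
80+: 7538 × 0.936 + 13138 × 0.522 = 7056 + 6858 = 13914
Net migration: 20–39 + 510 → 5624; 80+ + 120 → 14034
Population now: 0–19=4961, 20–39=5624, 40–59=6394, 60–79=6163, 80+=14034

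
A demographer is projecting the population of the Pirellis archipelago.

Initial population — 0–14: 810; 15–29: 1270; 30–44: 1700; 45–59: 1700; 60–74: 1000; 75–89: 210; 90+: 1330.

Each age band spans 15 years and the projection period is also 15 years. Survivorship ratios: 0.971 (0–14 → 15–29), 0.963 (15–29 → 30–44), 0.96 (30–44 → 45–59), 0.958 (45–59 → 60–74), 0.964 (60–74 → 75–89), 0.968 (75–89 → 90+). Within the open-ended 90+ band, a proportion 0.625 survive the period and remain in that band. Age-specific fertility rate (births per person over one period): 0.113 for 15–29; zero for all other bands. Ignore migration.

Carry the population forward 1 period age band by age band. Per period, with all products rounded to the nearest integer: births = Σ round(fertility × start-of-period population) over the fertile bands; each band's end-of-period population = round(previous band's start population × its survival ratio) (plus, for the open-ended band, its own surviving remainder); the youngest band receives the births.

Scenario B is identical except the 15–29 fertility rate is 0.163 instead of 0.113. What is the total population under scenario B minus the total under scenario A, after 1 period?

Call the groups 1 to 7, youngest first.
[period 1]
Births: 1270 × 0.113 = 144
Group 2: 810 × 0.971 = 787
Group 3: 1270 × 0.963 = 1223
Group 4: 1700 × 0.96 = 1632
Group 5: 1700 × 0.958 = 1629
Group 6: 1000 × 0.964 = 964
Group 7: 210 × 0.968 + 1330 × 0.625 = 203 + 831 = 1034
End of period: [144, 787, 1223, 1632, 1629, 964, 1034]
Scenario A total after 1 period: 7413
Scenario B projection —
[period 1]
Births: 1270 × 0.163 = 207
Group 2: 810 × 0.971 = 787
Group 3: 1270 × 0.963 = 1223
Group 4: 1700 × 0.96 = 1632
Group 5: 1700 × 0.958 = 1629
Group 6: 1000 × 0.964 = 964
Group 7: 210 × 0.968 + 1330 × 0.625 = 203 + 831 = 1034
End of period: [207, 787, 1223, 1632, 1629, 964, 1034]
Scenario B total after 1 period: 7476
Difference B − A = 7476 − 7413 = 63

63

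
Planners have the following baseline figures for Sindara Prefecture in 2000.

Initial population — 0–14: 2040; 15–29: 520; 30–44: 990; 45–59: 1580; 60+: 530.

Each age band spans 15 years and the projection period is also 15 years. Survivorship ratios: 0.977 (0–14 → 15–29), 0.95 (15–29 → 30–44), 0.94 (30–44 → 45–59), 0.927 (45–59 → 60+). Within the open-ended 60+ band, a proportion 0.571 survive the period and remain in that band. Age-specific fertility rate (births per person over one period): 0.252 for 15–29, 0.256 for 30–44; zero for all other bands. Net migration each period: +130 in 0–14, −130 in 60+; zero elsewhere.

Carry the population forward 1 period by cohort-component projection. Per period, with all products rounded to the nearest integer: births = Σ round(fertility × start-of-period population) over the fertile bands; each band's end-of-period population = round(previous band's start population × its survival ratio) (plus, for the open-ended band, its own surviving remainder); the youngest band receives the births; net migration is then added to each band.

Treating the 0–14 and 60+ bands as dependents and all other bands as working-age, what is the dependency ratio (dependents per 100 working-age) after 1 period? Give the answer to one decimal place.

Numbering the groups 1..5 from youngest to oldest:
Period 1.
Births: 520 × 0.252 = 131  |  990 × 0.256 = 253 → 384
Group 2: 2040 × 0.977 = 1993
Group 3: 520 × 0.95 = 494
Group 4: 990 × 0.94 = 931
Group 5: 1580 × 0.927 + 530 × 0.571 = 1465 + 303 = 1768
Net migration: Group 1 + 130 → 514; Group 5 − 130 → 1638
End of period: [514, 1993, 494, 931, 1638]
Dependents (band 0–14 + band 60+) = 514 + 1638 = 2152; working-age = 3418; ratio = 2152/3418 × 100 = 63.0

63.0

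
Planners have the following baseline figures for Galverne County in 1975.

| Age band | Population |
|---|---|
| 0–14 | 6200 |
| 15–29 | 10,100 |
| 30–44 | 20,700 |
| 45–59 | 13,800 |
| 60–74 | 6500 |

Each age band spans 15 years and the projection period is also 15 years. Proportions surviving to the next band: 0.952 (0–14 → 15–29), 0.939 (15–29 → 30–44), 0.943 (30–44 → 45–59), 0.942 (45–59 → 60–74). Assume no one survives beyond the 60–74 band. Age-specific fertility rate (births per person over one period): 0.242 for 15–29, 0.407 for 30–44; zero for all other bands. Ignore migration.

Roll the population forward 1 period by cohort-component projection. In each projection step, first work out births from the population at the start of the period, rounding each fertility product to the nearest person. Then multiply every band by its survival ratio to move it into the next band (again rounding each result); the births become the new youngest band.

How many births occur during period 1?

10869

(Bands numbered youngest = 1 to oldest = 5.)
After projecting period 1:
Births: 10100 * 0.242 = 2444, 20700 * 0.407 = 8425 → 10869
Band 2: 6200 * 0.952 = 5902
Band 3: 10100 * 0.939 = 9484
Band 4: 20700 * 0.943 = 19520
Band 5: 13800 * 0.942 = 13000
Population now: 0–14=10869, 15–29=5902, 30–44=9484, 45–59=19520, 60–74=13000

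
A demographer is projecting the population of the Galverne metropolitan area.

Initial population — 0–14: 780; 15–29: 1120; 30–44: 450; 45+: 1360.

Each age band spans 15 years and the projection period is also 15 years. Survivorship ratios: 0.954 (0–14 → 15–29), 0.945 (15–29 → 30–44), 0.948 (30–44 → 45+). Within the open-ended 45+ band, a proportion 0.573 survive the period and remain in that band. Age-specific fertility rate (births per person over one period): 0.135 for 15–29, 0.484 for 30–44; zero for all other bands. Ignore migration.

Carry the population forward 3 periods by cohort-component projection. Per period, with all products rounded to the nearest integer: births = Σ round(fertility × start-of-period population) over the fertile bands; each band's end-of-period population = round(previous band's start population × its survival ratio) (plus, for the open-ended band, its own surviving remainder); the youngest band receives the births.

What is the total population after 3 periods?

Numbering the bands 1..4 from youngest to oldest:
Period 1:
Births: 1120 * 0.135 = 151 ; 450 * 0.484 = 218 — total 369
Band 2: 780 * 0.954 = 744
Band 3: 1120 * 0.945 = 1058
Band 4: 450 * 0.948 + 1360 * 0.573 = 427 + 779 = 1206
Giving 369 / 744 / 1058 / 1206.
Period 2:
Births: 744 * 0.135 = 100 ; 1058 * 0.484 = 512 — total 612
Band 2: 369 * 0.954 = 352
Band 3: 744 * 0.945 = 703
Band 4: 1058 * 0.948 + 1206 * 0.573 = 1003 + 691 = 1694
Giving 612 / 352 / 703 / 1694.
Period 3:
Births: 352 * 0.135 = 48 ; 703 * 0.484 = 340 — total 388
Band 2: 612 * 0.954 = 584
Band 3: 352 * 0.945 = 333
Band 4: 703 * 0.948 + 1694 * 0.573 = 666 + 971 = 1637
Giving 388 / 584 / 333 / 1637.
Total after period 3: 388 + 584 + 333 + 1637 = 2942

2942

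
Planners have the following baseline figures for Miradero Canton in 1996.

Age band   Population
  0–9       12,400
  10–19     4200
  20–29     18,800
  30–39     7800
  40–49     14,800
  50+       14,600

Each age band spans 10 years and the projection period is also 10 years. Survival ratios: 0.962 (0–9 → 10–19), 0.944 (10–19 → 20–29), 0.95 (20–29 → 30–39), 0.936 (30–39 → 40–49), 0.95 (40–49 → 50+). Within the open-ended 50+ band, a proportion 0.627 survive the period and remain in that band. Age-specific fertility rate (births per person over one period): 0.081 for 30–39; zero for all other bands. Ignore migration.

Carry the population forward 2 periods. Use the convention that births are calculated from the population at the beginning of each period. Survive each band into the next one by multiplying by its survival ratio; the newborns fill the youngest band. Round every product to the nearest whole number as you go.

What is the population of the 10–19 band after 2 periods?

608

— Period 1 —
Births: 7800 × 0.081 = 632
10–19: 12400 × 0.962 = 11929
20–29: 4200 × 0.944 = 3965
30–39: 18800 × 0.95 = 17860
40–49: 7800 × 0.936 = 7301
50+: 14800 × 0.95 + 14600 × 0.627 = 14060 + 9154 = 23214
End of period: [632, 11929, 3965, 17860, 7301, 23214]
— Period 2 —
Births: 17860 × 0.081 = 1447
10–19: 632 × 0.962 = 608
20–29: 11929 × 0.944 = 11261
30–39: 3965 × 0.95 = 3767
40–49: 17860 × 0.936 = 16717
50+: 7301 × 0.95 + 23214 × 0.627 = 6936 + 14555 = 21491
End of period: [1447, 608, 11261, 3767, 16717, 21491]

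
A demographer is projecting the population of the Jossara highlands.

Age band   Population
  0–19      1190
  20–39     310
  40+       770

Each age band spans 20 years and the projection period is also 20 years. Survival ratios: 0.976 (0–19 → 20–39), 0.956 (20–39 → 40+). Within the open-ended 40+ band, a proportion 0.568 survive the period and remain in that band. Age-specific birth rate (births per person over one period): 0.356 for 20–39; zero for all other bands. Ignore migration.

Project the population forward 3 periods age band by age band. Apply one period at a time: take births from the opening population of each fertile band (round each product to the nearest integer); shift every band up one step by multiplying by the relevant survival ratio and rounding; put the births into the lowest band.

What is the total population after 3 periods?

1410

Call the groups 1 to 3, youngest first.
Period 1.
Births: 310 * 0.356 = 110
Group 2: 1190 * 0.976 = 1161
Group 3: 310 * 0.956 + 770 * 0.568 = 296 + 437 = 733
→ [110, 1161, 733]
Period 2.
Births: 1161 * 0.356 = 413
Group 2: 110 * 0.976 = 107
Group 3: 1161 * 0.956 + 733 * 0.568 = 1110 + 416 = 1526
→ [413, 107, 1526]
Period 3.
Births: 107 * 0.356 = 38
Group 2: 413 * 0.976 = 403
Group 3: 107 * 0.956 + 1526 * 0.568 = 102 + 867 = 969
→ [38, 403, 969]
Total after period 3: 38 + 403 + 969 = 1410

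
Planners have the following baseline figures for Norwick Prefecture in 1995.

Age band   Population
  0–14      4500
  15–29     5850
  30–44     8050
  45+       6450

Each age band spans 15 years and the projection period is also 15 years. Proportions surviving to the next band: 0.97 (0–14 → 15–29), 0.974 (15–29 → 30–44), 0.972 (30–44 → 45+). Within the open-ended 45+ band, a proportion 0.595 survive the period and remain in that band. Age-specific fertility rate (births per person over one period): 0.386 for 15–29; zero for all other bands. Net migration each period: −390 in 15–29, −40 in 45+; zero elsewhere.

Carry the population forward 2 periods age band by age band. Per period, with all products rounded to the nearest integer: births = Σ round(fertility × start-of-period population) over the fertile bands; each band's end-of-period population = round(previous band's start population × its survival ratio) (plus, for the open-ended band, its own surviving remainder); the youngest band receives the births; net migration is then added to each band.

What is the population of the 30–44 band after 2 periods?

3872

Numbering the groups 1..4 from youngest to oldest:
Period 1:
Births: 5850 × 0.386 = 2258
Group 2: 4500 × 0.97 = 4365
Group 3: 5850 × 0.974 = 5698
Group 4: 8050 × 0.972 + 6450 × 0.595 = 7825 + 3838 = 11663
Net migration: Group 2 − 390 → 3975; Group 4 − 40 → 11623
→ [2258, 3975, 5698, 11623]
Period 2:
Births: 3975 × 0.386 = 1534
Group 2: 2258 × 0.97 = 2190
Group 3: 3975 × 0.974 = 3872
Group 4: 5698 × 0.972 + 11623 × 0.595 = 5538 + 6916 = 12454
Net migration: Group 2 − 390 → 1800; Group 4 − 40 → 12414
→ [1534, 1800, 3872, 12414]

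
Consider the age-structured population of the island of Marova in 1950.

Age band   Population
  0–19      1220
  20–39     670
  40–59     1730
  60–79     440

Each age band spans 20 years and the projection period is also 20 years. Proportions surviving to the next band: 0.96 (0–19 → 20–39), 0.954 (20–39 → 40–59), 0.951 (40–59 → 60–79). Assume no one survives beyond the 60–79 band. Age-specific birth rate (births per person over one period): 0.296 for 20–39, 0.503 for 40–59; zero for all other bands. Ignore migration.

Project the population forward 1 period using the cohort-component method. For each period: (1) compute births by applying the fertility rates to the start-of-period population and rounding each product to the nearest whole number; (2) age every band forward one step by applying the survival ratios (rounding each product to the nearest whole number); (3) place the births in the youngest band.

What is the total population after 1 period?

4523

Period 1:
Births: 670 × 0.296 = 198  |  1730 × 0.503 = 870 → total 1068
20–39: 1220 × 0.96 = 1171
40–59: 670 × 0.954 = 639
60–79: 1730 × 0.951 = 1645
Population now: 0–19=1068, 20–39=1171, 40–59=639, 60–79=1645
Total after period 1: 1068 + 1171 + 639 + 1645 = 4523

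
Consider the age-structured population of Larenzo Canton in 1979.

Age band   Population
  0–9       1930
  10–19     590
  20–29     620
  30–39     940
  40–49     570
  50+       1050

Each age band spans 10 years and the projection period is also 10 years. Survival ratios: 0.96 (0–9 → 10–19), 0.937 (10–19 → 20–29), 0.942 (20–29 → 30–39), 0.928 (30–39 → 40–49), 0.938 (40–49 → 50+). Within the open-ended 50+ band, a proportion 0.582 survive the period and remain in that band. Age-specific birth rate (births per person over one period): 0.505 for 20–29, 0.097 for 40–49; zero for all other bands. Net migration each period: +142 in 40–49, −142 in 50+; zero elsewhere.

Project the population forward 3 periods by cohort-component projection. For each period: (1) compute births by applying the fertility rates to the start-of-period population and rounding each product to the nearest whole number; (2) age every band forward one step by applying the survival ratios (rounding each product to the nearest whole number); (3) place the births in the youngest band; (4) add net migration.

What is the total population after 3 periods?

5207

After projecting period 1:
Births: 620 * 0.505 = 313 ; 570 * 0.097 = 55 — total 368
10–19: 1930 * 0.96 = 1853
20–29: 590 * 0.937 = 553
30–39: 620 * 0.942 = 584
40–49: 940 * 0.928 = 872
50+: 570 * 0.938 + 1050 * 0.582 = 535 + 611 = 1146
Net migration: 40–49 + 142 → 1014; 50+ − 142 → 1004
Population now: 0–9=368, 10–19=1853, 20–29=553, 30–39=584, 40–49=1014, 50+=1004
After projecting period 2:
Births: 553 * 0.505 = 279 ; 1014 * 0.097 = 98 — total 377
10–19: 368 * 0.96 = 353
20–29: 1853 * 0.937 = 1736
30–39: 553 * 0.942 = 521
40–49: 584 * 0.928 = 542
50+: 1014 * 0.938 + 1004 * 0.582 = 951 + 584 = 1535
Net migration: 40–49 + 142 → 684; 50+ − 142 → 1393
Population now: 0–9=377, 10–19=353, 20–29=1736, 30–39=521, 40–49=684, 50+=1393
After projecting period 3:
Births: 1736 * 0.505 = 877 ; 684 * 0.097 = 66 — total 943
10–19: 377 * 0.96 = 362
20–29: 353 * 0.937 = 331
30–39: 1736 * 0.942 = 1635
40–49: 521 * 0.928 = 483
50+: 684 * 0.938 + 1393 * 0.582 = 642 + 811 = 1453
Net migration: 40–49 + 142 → 625; 50+ − 142 → 1311
Population now: 0–9=943, 10–19=362, 20–29=331, 30–39=1635, 40–49=625, 50+=1311
Total after period 3: 943 + 362 + 331 + 1635 + 625 + 1311 = 5207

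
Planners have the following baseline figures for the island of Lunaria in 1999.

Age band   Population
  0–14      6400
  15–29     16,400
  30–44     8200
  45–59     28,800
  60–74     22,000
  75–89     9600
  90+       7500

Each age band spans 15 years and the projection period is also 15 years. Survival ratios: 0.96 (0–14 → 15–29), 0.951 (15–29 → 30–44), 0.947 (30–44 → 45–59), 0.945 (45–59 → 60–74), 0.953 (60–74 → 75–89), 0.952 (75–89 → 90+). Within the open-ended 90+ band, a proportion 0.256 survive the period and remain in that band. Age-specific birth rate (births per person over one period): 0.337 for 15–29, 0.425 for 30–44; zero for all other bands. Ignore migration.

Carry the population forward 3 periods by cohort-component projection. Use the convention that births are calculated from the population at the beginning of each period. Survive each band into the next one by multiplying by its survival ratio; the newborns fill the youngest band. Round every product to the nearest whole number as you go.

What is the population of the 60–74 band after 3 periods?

(Groups numbered youngest = 1 to oldest = 7.)
[period 1]
Births: 16400 × 0.337 = 5527  |  8200 × 0.425 = 3485 ⇒ total 9012
Group 2: 6400 × 0.96 = 6144
Group 3: 16400 × 0.951 = 15596
Group 4: 8200 × 0.947 = 7765
Group 5: 28800 × 0.945 = 27216
Group 6: 22000 × 0.953 = 20966
Group 7: 9600 × 0.952 + 7500 × 0.256 = 9139 + 1920 = 11059
End of period: [9012, 6144, 15596, 7765, 27216, 20966, 11059]
[period 2]
Births: 6144 × 0.337 = 2071  |  15596 × 0.425 = 6628 ⇒ total 8699
Group 2: 9012 × 0.96 = 8652
Group 3: 6144 × 0.951 = 5843
Group 4: 15596 × 0.947 = 14769
Group 5: 7765 × 0.945 = 7338
Group 6: 27216 × 0.953 = 25937
Group 7: 20966 × 0.952 + 11059 × 0.256 = 19960 + 2831 = 22791
End of period: [8699, 8652, 5843, 14769, 7338, 25937, 22791]
[period 3]
Births: 8652 × 0.337 = 2916  |  5843 × 0.425 = 2483 ⇒ total 5399
Group 2: 8699 × 0.96 = 8351
Group 3: 8652 × 0.951 = 8228
Group 4: 5843 × 0.947 = 5533
Group 5: 14769 × 0.945 = 13957
Group 6: 7338 × 0.953 = 6993
Group 7: 25937 × 0.952 + 22791 × 0.256 = 24692 + 5834 = 30526
End of period: [5399, 8351, 8228, 5533, 13957, 6993, 30526]

13957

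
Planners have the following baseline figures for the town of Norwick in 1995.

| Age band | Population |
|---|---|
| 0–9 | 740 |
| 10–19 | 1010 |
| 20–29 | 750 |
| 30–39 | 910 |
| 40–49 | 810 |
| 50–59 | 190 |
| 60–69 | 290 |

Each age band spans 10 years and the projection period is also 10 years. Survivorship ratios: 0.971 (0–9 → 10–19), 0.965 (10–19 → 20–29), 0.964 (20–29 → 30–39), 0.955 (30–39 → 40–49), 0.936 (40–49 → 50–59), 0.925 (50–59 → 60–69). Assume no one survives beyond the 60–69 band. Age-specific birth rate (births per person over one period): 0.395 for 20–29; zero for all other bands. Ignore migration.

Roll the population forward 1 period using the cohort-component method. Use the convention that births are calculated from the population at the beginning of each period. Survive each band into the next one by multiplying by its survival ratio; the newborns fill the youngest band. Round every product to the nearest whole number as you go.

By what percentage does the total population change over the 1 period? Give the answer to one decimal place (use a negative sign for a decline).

-3.9

Period 1.
Births: 750 × 0.395 = 296
10–19: 740 × 0.971 = 719
20–29: 1010 × 0.965 = 975
30–39: 750 × 0.964 = 723
40–49: 910 × 0.955 = 869
50–59: 810 × 0.936 = 758
60–69: 190 × 0.925 = 176
→ [296, 719, 975, 723, 869, 758, 176]
Total: 4700 → 4516; change = -184; percentage change = -3.9%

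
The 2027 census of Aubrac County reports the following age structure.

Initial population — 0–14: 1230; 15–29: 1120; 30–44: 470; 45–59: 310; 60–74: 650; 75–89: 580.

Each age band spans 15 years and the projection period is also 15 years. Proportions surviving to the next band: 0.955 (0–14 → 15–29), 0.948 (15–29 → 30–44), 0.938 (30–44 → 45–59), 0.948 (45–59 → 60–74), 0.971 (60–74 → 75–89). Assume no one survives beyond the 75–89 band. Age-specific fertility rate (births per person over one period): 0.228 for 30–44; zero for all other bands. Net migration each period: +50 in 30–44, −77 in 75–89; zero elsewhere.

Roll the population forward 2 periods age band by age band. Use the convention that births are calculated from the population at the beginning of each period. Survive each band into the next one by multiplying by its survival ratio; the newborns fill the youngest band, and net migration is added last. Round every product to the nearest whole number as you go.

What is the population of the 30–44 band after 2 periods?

1164

Call the bands 1 to 6, youngest first.
Period 1:
Births: 470 * 0.228 = 107
Band 2: 1230 * 0.955 = 1175
Band 3: 1120 * 0.948 = 1062
Band 4: 470 * 0.938 = 441
Band 5: 310 * 0.948 = 294
Band 6: 650 * 0.971 = 631
Net migration: Band 3 + 50 → 1112; Band 6 − 77 → 554
→ [107, 1175, 1112, 441, 294, 554]
Period 2:
Births: 1112 * 0.228 = 254
Band 2: 107 * 0.955 = 102
Band 3: 1175 * 0.948 = 1114
Band 4: 1112 * 0.938 = 1043
Band 5: 441 * 0.948 = 418
Band 6: 294 * 0.971 = 285
Net migration: Band 3 + 50 → 1164; Band 6 − 77 → 208
→ [254, 102, 1164, 1043, 418, 208]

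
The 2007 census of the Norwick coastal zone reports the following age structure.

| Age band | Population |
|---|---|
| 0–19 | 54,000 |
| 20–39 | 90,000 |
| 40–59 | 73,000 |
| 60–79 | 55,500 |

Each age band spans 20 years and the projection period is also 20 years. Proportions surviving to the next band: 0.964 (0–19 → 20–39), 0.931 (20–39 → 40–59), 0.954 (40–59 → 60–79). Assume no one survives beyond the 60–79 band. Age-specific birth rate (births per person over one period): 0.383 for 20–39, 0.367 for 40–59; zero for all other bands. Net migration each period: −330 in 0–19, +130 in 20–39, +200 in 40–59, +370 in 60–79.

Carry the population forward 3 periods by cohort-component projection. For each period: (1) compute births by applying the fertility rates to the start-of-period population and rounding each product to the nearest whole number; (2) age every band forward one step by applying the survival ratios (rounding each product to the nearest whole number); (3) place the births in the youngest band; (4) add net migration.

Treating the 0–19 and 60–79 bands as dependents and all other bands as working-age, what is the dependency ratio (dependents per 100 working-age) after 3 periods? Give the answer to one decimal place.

83.8

After projecting period 1:
Births: 90000 * 0.383 = 34470 ; 73000 * 0.367 = 26791 → 61261
20–39: 54000 * 0.964 = 52056
40–59: 90000 * 0.931 = 83790
60–79: 73000 * 0.954 = 69642
Net migration: 0–19 − 330 → 60931; 20–39 + 130 → 52186; 40–59 + 200 → 83990; 60–79 + 370 → 70012
Giving 60931 / 52186 / 83990 / 70012.
After projecting period 2:
Births: 52186 * 0.383 = 19987 ; 83990 * 0.367 = 30824 → 50811
20–39: 60931 * 0.964 = 58737
40–59: 52186 * 0.931 = 48585
60–79: 83990 * 0.954 = 80126
Net migration: 0–19 − 330 → 50481; 20–39 + 130 → 58867; 40–59 + 200 → 48785; 60–79 + 370 → 80496
Giving 50481 / 58867 / 48785 / 80496.
After projecting period 3:
Births: 58867 * 0.383 = 22546 ; 48785 * 0.367 = 17904 → 40450
20–39: 50481 * 0.964 = 48664
40–59: 58867 * 0.931 = 54805
60–79: 48785 * 0.954 = 46541
Net migration: 0–19 − 330 → 40120; 20–39 + 130 → 48794; 40–59 + 200 → 55005; 60–79 + 370 → 46911
Giving 40120 / 48794 / 55005 / 46911.
Dependents (band 0–19 + band 60–79) = 40120 + 46911 = 87031; working-age = 103799; ratio = 87031/103799 × 100 = 83.8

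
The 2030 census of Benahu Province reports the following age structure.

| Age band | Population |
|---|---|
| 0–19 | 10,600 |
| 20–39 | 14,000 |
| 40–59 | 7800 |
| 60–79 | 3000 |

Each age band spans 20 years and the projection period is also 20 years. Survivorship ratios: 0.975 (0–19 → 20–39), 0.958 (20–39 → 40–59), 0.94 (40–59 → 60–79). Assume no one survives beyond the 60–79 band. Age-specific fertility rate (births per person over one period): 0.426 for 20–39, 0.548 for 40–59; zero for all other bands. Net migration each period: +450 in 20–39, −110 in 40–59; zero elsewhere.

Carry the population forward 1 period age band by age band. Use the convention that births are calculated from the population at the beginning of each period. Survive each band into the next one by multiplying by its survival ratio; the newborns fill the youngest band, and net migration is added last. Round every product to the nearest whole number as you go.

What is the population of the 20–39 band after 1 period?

10785

Let band 1 be 0–19 through band 4 = 60–79.
[period 1]
Births: 14000 × 0.426 = 5964, 7800 × 0.548 = 4274 ⇒ total 10238
Band 2: 10600 × 0.975 = 10335
Band 3: 14000 × 0.958 = 13412
Band 4: 7800 × 0.94 = 7332
Net migration: Band 2 + 450 → 10785; Band 3 − 110 → 13302
End of period: [10238, 10785, 13302, 7332]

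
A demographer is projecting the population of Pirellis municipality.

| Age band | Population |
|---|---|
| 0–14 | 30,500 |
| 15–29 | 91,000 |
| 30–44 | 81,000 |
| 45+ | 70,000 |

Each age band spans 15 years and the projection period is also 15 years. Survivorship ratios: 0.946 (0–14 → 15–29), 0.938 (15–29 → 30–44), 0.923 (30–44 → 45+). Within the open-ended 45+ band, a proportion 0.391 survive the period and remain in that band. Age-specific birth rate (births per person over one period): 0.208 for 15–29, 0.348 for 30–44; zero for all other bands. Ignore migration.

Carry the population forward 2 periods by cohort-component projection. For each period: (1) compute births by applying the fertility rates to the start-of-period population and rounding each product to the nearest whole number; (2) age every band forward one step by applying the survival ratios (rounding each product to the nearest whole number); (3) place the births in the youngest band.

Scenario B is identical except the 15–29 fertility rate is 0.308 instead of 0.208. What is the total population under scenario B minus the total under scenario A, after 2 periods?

(Groups numbered youngest = 1 to oldest = 4.)
Period 1:
Births: 91000 * 0.208 = 18928 ; 81000 * 0.348 = 28188 — total 47116
Group 2: 30500 * 0.946 = 28853
Group 3: 91000 * 0.938 = 85358
Group 4: 81000 * 0.923 + 70000 * 0.391 = 74763 + 27370 = 102133
→ [47116, 28853, 85358, 102133]
Period 2:
Births: 28853 * 0.208 = 6001 ; 85358 * 0.348 = 29705 — total 35706
Group 2: 47116 * 0.946 = 44572
Group 3: 28853 * 0.938 = 27064
Group 4: 85358 * 0.923 + 102133 * 0.391 = 78785 + 39934 = 118719
→ [35706, 44572, 27064, 118719]
Scenario A total after 2 periods: 226061
Scenario B projection —
Period 1:
Births: 91000 * 0.308 = 28028 ; 81000 * 0.348 = 28188 — total 56216
Group 2: 30500 * 0.946 = 28853
Group 3: 91000 * 0.938 = 85358
Group 4: 81000 * 0.923 + 70000 * 0.391 = 74763 + 27370 = 102133
→ [56216, 28853, 85358, 102133]
Period 2:
Births: 28853 * 0.308 = 8887 ; 85358 * 0.348 = 29705 — total 38592
Group 2: 56216 * 0.946 = 53180
Group 3: 28853 * 0.938 = 27064
Group 4: 85358 * 0.923 + 102133 * 0.391 = 78785 + 39934 = 118719
→ [38592, 53180, 27064, 118719]
Scenario B total after 2 periods: 237555
Difference B − A = 237555 − 226061 = 11494

11494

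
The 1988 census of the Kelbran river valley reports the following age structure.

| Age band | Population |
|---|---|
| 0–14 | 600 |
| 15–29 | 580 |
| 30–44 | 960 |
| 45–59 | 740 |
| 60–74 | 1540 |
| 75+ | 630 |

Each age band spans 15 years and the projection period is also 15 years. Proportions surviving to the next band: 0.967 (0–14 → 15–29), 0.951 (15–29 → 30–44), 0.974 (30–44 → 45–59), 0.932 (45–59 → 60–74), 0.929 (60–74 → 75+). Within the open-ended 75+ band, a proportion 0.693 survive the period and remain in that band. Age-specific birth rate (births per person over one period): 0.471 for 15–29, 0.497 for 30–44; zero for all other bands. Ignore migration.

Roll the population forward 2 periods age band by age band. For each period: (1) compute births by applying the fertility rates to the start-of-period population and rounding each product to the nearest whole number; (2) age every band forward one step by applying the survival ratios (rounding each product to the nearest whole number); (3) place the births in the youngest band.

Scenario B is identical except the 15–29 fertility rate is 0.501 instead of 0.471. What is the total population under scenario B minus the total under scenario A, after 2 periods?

36

Numbering the bands 1..6 from youngest to oldest:
After projecting period 1:
Births: 580 × 0.471 = 273 ; 960 × 0.497 = 477 ⇒ total 750
Band 2: 600 × 0.967 = 580
Band 3: 580 × 0.951 = 552
Band 4: 960 × 0.974 = 935
Band 5: 740 × 0.932 = 690
Band 6: 1540 × 0.929 + 630 × 0.693 = 1431 + 437 = 1868
→ [750, 580, 552, 935, 690, 1868]
After projecting period 2:
Births: 580 × 0.471 = 273 ; 552 × 0.497 = 274 ⇒ total 547
Band 2: 750 × 0.967 = 725
Band 3: 580 × 0.951 = 552
Band 4: 552 × 0.974 = 538
Band 5: 935 × 0.932 = 871
Band 6: 690 × 0.929 + 1868 × 0.693 = 641 + 1295 = 1936
→ [547, 725, 552, 538, 871, 1936]
Scenario A total after 2 periods: 5169
Scenario B projection —
After projecting period 1:
Births: 580 × 0.501 = 291 ; 960 × 0.497 = 477 ⇒ total 768
Band 2: 600 × 0.967 = 580
Band 3: 580 × 0.951 = 552
Band 4: 960 × 0.974 = 935
Band 5: 740 × 0.932 = 690
Band 6: 1540 × 0.929 + 630 × 0.693 = 1431 + 437 = 1868
→ [768, 580, 552, 935, 690, 1868]
After projecting period 2:
Births: 580 × 0.501 = 291 ; 552 × 0.497 = 274 ⇒ total 565
Band 2: 768 × 0.967 = 743
Band 3: 580 × 0.951 = 552
Band 4: 552 × 0.974 = 538
Band 5: 935 × 0.932 = 871
Band 6: 690 × 0.929 + 1868 × 0.693 = 641 + 1295 = 1936
→ [565, 743, 552, 538, 871, 1936]
Scenario B total after 2 periods: 5205
Difference B − A = 5205 − 5169 = 36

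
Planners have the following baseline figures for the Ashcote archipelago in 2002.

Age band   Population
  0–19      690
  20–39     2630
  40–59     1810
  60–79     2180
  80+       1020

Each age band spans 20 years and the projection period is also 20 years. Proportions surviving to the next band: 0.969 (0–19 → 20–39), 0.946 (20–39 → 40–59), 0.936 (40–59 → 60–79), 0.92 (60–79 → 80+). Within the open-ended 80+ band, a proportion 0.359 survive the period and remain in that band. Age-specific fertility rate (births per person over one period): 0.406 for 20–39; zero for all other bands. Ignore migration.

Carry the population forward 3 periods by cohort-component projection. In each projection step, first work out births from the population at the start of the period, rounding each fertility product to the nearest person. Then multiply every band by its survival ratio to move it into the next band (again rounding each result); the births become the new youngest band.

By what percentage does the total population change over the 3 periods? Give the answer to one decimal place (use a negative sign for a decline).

-36.8

— Period 1 —
Births: 2630 × 0.406 = 1068
20–39: 690 × 0.969 = 669
40–59: 2630 × 0.946 = 2488
60–79: 1810 × 0.936 = 1694
80+: 2180 × 0.92 + 1020 × 0.359 = 2006 + 366 = 2372
Giving 1068 / 669 / 2488 / 1694 / 2372.
— Period 2 —
Births: 669 × 0.406 = 272
20–39: 1068 × 0.969 = 1035
40–59: 669 × 0.946 = 633
60–79: 2488 × 0.936 = 2329
80+: 1694 × 0.92 + 2372 × 0.359 = 1558 + 852 = 2410
Giving 272 / 1035 / 633 / 2329 / 2410.
— Period 3 —
Births: 1035 × 0.406 = 420
20–39: 272 × 0.969 = 264
40–59: 1035 × 0.946 = 979
60–79: 633 × 0.936 = 592
80+: 2329 × 0.92 + 2410 × 0.359 = 2143 + 865 = 3008
Giving 420 / 264 / 979 / 592 / 3008.
Total: 8330 → 5263; change = -3067; percentage change = -36.8%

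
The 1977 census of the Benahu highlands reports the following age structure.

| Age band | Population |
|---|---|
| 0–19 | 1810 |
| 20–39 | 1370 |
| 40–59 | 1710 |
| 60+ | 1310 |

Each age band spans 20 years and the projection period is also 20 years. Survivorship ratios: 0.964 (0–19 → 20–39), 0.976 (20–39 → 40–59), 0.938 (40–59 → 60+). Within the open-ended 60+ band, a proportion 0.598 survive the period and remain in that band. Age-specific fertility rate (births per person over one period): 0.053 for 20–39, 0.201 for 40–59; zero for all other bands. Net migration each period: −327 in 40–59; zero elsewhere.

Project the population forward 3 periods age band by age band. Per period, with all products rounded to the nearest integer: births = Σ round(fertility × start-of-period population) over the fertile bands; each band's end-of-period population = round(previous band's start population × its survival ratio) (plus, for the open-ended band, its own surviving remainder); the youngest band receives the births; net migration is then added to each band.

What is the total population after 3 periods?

3358

Let band 1 be 0–19 through band 4 = 60+.
— Period 1 —
Births: 1370 × 0.053 = 73  |  1710 × 0.201 = 344 → total 417
Band 2: 1810 × 0.964 = 1745
Band 3: 1370 × 0.976 = 1337
Band 4: 1710 × 0.938 + 1310 × 0.598 = 1604 + 783 = 2387
Net migration: Band 3 − 327 → 1010
End of period: [417, 1745, 1010, 2387]
— Period 2 —
Births: 1745 × 0.053 = 92  |  1010 × 0.201 = 203 → total 295
Band 2: 417 × 0.964 = 402
Band 3: 1745 × 0.976 = 1703
Band 4: 1010 × 0.938 + 2387 × 0.598 = 947 + 1427 = 2374
Net migration: Band 3 − 327 → 1376
End of period: [295, 402, 1376, 2374]
— Period 3 —
Births: 402 × 0.053 = 21  |  1376 × 0.201 = 277 → total 298
Band 2: 295 × 0.964 = 284
Band 3: 402 × 0.976 = 392
Band 4: 1376 × 0.938 + 2374 × 0.598 = 1291 + 1420 = 2711
Net migration: Band 3 − 327 → 65
End of period: [298, 284, 65, 2711]
Total after period 3: 298 + 284 + 65 + 2711 = 3358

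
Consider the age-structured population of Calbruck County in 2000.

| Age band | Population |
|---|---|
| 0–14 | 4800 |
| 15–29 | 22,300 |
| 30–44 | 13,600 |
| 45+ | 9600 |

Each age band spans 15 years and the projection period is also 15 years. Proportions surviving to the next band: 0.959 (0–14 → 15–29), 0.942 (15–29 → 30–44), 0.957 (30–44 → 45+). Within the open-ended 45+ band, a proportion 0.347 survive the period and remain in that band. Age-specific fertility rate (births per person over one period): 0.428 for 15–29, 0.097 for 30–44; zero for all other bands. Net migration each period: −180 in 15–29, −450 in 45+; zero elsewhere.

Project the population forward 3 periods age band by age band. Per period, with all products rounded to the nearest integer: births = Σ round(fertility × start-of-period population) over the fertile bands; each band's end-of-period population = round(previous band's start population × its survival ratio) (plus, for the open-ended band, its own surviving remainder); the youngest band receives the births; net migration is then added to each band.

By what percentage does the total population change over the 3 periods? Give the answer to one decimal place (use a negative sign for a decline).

Call the groups 1 to 4, youngest first.
[period 1]
Births: 22300 × 0.428 = 9544, 13600 × 0.097 = 1319 — total 10863
Group 2: 4800 × 0.959 = 4603
Group 3: 22300 × 0.942 = 21007
Group 4: 13600 × 0.957 + 9600 × 0.347 = 13015 + 3331 = 16346
Net migration: Group 2 − 180 → 4423; Group 4 − 450 → 15896
Population now: 0–14=10863, 15–29=4423, 30–44=21007, 45+=15896
[period 2]
Births: 4423 × 0.428 = 1893, 21007 × 0.097 = 2038 — total 3931
Group 2: 10863 × 0.959 = 10418
Group 3: 4423 × 0.942 = 4166
Group 4: 21007 × 0.957 + 15896 × 0.347 = 20104 + 5516 = 25620
Net migration: Group 2 − 180 → 10238; Group 4 − 450 → 25170
Population now: 0–14=3931, 15–29=10238, 30–44=4166, 45+=25170
[period 3]
Births: 10238 × 0.428 = 4382, 4166 × 0.097 = 404 — total 4786
Group 2: 3931 × 0.959 = 3770
Group 3: 10238 × 0.942 = 9644
Group 4: 4166 × 0.957 + 25170 × 0.347 = 3987 + 8734 = 12721
Net migration: Group 2 − 180 → 3590; Group 4 − 450 → 12271
Population now: 0–14=4786, 15–29=3590, 30–44=9644, 45+=12271
Total: 50300 → 30291; change = -20009; percentage change = -39.8%

-39.8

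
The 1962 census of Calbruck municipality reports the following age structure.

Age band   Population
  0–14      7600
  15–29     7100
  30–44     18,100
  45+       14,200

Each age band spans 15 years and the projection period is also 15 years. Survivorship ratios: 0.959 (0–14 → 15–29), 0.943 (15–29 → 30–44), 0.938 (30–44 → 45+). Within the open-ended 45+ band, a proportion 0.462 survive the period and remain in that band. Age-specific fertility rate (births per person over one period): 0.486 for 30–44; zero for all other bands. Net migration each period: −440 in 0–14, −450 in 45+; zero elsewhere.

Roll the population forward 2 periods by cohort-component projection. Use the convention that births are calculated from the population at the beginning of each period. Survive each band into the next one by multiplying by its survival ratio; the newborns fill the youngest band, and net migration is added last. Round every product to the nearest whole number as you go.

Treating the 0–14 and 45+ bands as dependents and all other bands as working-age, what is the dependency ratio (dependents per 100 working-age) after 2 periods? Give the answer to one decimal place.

After projecting period 1:
Births: 18100 × 0.486 = 8797
15–29: 7600 × 0.959 = 7288
30–44: 7100 × 0.943 = 6695
45+: 18100 × 0.938 + 14200 × 0.462 = 16978 + 6560 = 23538
Net migration: 0–14 − 440 → 8357; 45+ − 450 → 23088
Population now: 0–14=8357, 15–29=7288, 30–44=6695, 45+=23088
After projecting period 2:
Births: 6695 × 0.486 = 3254
15–29: 8357 × 0.959 = 8014
30–44: 7288 × 0.943 = 6873
45+: 6695 × 0.938 + 23088 × 0.462 = 6280 + 10667 = 16947
Net migration: 0–14 − 440 → 2814; 45+ − 450 → 16497
Population now: 0–14=2814, 15–29=8014, 30–44=6873, 45+=16497
Dependents (band 0–14 + band 45+) = 2814 + 16497 = 19311; working-age = 14887; ratio = 19311/14887 × 100 = 129.7

129.7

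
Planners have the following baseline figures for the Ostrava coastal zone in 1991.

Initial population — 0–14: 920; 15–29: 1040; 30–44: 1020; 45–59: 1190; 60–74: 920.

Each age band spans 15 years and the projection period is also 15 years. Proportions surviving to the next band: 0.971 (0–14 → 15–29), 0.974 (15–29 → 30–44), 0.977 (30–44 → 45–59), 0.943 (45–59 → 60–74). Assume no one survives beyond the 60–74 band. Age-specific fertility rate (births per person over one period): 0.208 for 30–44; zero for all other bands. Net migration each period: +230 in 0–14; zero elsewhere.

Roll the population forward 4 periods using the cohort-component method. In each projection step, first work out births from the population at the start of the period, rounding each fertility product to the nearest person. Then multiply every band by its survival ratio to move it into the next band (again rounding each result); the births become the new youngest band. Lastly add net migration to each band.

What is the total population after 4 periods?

2343

(Bands numbered youngest = 1 to oldest = 5.)
— Period 1 —
Births: 1020 * 0.208 = 212
Band 2: 920 * 0.971 = 893
Band 3: 1040 * 0.974 = 1013
Band 4: 1020 * 0.977 = 997
Band 5: 1190 * 0.943 = 1122
Net migration: Band 1 + 230 → 442
→ [442, 893, 1013, 997, 1122]
— Period 2 —
Births: 1013 * 0.208 = 211
Band 2: 442 * 0.971 = 429
Band 3: 893 * 0.974 = 870
Band 4: 1013 * 0.977 = 990
Band 5: 997 * 0.943 = 940
Net migration: Band 1 + 230 → 441
→ [441, 429, 870, 990, 940]
— Period 3 —
Births: 870 * 0.208 = 181
Band 2: 441 * 0.971 = 428
Band 3: 429 * 0.974 = 418
Band 4: 870 * 0.977 = 850
Band 5: 990 * 0.943 = 934
Net migration: Band 1 + 230 → 411
→ [411, 428, 418, 850, 934]
— Period 4 —
Births: 418 * 0.208 = 87
Band 2: 411 * 0.971 = 399
Band 3: 428 * 0.974 = 417
Band 4: 418 * 0.977 = 408
Band 5: 850 * 0.943 = 802
Net migration: Band 1 + 230 → 317
→ [317, 399, 417, 408, 802]
Total after period 4: 317 + 399 + 417 + 408 + 802 = 2343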